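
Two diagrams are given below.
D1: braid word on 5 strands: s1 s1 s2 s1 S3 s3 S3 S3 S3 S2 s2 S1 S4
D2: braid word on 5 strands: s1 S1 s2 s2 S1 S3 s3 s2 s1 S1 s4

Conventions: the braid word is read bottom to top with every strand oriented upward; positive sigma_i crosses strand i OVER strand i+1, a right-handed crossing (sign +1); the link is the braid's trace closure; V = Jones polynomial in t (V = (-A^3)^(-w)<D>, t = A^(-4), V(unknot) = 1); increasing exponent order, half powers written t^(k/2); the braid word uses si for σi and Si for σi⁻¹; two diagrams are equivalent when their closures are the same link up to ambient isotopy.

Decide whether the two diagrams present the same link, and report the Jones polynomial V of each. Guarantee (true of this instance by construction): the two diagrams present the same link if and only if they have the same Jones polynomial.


equivalent: no
V(D1) = t^(-7/2) - t^(-5/2) + t^(-3/2) - 2t^(-1/2) - t^(3/2)  (w -1, c 13, <D> = A^-9 + 2A^-1 - A^3 + A^7 - A^11)
V(D2) = -t^(1/2) - t^(3/2) - t^(5/2) + t^(9/2)  [11 crossings, <D> = -A^-9 + A^-1 + A^3 + A^7, w = +3]
key observation: 2 values of V(t) split the 2 diagrams


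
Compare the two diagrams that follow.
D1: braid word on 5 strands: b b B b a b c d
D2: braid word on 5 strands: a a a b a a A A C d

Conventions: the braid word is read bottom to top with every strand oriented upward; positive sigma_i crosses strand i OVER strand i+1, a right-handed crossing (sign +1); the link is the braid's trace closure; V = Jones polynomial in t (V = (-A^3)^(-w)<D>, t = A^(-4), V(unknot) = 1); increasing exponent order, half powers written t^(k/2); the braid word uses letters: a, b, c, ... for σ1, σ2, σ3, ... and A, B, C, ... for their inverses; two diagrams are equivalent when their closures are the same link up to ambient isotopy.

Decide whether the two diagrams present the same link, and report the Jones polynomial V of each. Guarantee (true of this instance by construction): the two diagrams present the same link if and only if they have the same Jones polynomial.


equivalent: yes
D1 (bracket -A^2 + A^6 + A^14; 8 crossings at w = +6): V = t + t^3 - t^4
D2 (bracket -A^-4 + 1 + A^8; 10 crossings at w = +4): V = t + t^3 - t^4
key observation: D2 (10 crossings) and D1 (8) are Markov-related braid presentations


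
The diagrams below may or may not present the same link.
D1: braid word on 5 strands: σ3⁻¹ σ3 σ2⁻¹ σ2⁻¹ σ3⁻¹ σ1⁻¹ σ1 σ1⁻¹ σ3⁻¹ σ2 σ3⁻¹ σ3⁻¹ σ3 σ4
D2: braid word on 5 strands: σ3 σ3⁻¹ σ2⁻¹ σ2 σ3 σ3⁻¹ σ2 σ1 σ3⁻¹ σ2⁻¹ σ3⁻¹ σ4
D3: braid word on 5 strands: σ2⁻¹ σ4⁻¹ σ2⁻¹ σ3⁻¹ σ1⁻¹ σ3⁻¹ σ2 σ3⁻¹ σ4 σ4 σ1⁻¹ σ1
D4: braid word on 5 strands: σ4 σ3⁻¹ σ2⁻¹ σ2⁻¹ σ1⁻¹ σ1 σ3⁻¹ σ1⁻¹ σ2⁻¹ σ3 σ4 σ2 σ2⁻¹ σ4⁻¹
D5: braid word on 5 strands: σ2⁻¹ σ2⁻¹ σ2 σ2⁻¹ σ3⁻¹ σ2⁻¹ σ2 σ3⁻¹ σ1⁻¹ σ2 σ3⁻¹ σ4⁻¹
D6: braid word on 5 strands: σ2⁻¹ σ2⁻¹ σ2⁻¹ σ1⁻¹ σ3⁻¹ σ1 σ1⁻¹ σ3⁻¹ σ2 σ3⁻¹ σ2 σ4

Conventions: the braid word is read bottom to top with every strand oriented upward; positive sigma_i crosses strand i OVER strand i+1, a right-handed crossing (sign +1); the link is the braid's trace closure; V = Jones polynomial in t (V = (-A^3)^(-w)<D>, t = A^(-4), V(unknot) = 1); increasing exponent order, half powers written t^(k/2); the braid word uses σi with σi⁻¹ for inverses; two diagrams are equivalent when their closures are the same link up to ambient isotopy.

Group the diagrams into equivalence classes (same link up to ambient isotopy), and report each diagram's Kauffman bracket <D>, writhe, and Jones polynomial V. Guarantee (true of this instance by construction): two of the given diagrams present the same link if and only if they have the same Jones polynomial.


grouping into links: {D1, D3, D5, D6} | {D2} | {D4}
V(D1) = -t^-6 + t^-5 - t^-4 + 2t^-3 - t^-2 + t^-1  (w -4, c 14, <D> = A^-8 - A^-4 + 2 - A^4 + A^8 - A^12)
V(D2) = 1  [12 crossings, <D> = 1, w = 0]
V(D3) = -t^-6 + t^-5 - t^-4 + 2t^-3 - t^-2 + t^-1  (w -4, c 12, <D> = A^-8 - A^-4 + 2 - A^4 + A^8 - A^12)
D4 (bracket A^-8 + 1 - A^4; 14 crossings at w = -4): V = -t^-4 + t^-3 + t^-1
V(D5) = -t^-6 + t^-5 - t^-4 + 2t^-3 - t^-2 + t^-1  (w -6, c 12, <D> = A^-14 - A^-10 + 2A^-6 - A^-2 + A^2 - A^6)
V(D6) = -t^-6 + t^-5 - t^-4 + 2t^-3 - t^-2 + t^-1  [12 crossings, <D> = A^-8 - A^-4 + 2 - A^4 + A^8 - A^12, w = -4]
why: 3 values of V(t) split the 6 diagrams


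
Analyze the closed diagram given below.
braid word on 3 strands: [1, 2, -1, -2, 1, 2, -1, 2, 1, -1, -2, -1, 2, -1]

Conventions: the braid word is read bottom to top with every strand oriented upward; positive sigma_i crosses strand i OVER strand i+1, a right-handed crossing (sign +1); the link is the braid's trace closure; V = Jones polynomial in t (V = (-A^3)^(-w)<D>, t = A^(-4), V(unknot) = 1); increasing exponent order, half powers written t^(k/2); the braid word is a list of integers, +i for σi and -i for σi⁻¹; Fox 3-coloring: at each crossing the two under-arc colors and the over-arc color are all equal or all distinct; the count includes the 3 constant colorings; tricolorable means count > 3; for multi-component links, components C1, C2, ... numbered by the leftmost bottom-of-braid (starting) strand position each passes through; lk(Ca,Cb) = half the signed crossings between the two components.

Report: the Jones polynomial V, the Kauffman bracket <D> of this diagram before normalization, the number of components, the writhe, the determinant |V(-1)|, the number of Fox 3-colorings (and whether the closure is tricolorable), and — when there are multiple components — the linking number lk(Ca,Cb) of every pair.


V(t) = -t^-3 + t^-2 - t^-1 + 3 - t + t^2 - t^3
bracket: -A^-12 + A^-8 - A^-4 + 3 - A^4 + A^8 - A^12, w = 0
1 component, writhe 0, over 14 crossings
det 9, colorings 27 of 3^14 — tricolorable
observation: V is palindromic (span 6, det 9): t -> 1/t fixes it; necessary, not sufficient, for amphichirality


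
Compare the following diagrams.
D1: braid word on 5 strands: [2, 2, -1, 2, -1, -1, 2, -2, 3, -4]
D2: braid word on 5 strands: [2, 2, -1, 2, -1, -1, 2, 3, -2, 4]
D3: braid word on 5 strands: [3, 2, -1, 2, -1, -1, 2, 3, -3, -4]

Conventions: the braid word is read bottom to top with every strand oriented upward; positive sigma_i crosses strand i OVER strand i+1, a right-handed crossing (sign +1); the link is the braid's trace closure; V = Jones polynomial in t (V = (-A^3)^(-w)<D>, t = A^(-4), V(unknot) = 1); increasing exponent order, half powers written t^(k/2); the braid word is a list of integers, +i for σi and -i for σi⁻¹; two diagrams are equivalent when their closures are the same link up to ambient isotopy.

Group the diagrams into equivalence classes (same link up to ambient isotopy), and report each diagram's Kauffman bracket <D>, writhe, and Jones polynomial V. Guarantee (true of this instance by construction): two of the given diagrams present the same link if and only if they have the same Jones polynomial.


equivalence classes: {D1, D2, D3}
D1 (bracket -A^-12 + 2A^-8 - 2A^-4 + 3 - 2A^4 + 2A^8 - A^12; 10 crossings at w = 0): V = -t^-3 + 2t^-2 - 2t^-1 + 3 - 2t + 2t^2 - t^3
V(D2) = -t^-3 + 2t^-2 - 2t^-1 + 3 - 2t + 2t^2 - t^3  [10 crossings, <D> = -A^-6 + 2A^-2 - 2A^2 + 3A^6 - 2A^10 + 2A^14 - A^18, w = +2]
V(D3) = -t^-3 + 2t^-2 - 2t^-1 + 3 - 2t + 2t^2 - t^3  (w 0, c 10, <D> = -A^-12 + 2A^-8 - 2A^-4 + 3 - 2A^4 + 2A^8 - A^12)
observation: all 3 diagrams share one V(t), hence one class


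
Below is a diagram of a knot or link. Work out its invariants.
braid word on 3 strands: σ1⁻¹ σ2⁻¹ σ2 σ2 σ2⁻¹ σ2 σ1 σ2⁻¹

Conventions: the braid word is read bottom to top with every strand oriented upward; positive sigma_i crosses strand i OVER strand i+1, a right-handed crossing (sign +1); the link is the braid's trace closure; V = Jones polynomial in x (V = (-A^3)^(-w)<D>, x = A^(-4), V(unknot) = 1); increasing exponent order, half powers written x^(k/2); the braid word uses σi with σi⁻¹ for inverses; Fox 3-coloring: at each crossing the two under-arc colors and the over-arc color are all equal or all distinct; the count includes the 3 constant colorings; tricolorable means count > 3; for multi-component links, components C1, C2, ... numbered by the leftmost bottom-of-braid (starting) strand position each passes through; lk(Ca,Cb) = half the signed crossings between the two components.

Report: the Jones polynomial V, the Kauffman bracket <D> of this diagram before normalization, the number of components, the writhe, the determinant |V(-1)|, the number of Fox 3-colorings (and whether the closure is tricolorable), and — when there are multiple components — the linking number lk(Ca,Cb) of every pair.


V = 1
<D> = 1 (w = 0)
1 component over 8 crossings, w = 0
3 Fox colorings among 3^8, |V(-1)| = 1: not tricolorable
why: w = 0 shifts under R1 moves; the (-A^3)^(0) factor cancels that in V


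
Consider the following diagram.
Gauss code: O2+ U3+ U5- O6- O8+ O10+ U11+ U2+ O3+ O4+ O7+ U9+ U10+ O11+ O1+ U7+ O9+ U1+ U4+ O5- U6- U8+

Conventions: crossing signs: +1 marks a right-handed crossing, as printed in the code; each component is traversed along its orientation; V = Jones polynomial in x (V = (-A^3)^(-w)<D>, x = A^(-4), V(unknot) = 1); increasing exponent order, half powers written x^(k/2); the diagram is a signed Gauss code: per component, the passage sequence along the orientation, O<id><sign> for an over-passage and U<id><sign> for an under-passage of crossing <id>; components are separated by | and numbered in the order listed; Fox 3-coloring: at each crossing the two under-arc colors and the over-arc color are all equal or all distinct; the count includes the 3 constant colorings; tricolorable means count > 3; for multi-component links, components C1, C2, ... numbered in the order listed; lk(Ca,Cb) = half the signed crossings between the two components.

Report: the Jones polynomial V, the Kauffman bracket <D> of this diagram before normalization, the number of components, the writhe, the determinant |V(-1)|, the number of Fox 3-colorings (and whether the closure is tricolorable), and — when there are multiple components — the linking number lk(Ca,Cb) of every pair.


Jones polynomial: V(x) = x^2 - x^3 + 3x^4 - 3x^5 + 3x^6 - 3x^7 + 2x^8 - x^9
<D> = A^-15 - 2A^-11 + 3A^-7 - 3A^-3 + 3A - 3A^5 + A^9 - A^13; writhe +7
components 1, writhe +7 (11 crossings)
3-colorings: 3 of 3^11, det 17 — not tricolorable
note: the span of V is 7, forcing >= 7 crossings in any diagram


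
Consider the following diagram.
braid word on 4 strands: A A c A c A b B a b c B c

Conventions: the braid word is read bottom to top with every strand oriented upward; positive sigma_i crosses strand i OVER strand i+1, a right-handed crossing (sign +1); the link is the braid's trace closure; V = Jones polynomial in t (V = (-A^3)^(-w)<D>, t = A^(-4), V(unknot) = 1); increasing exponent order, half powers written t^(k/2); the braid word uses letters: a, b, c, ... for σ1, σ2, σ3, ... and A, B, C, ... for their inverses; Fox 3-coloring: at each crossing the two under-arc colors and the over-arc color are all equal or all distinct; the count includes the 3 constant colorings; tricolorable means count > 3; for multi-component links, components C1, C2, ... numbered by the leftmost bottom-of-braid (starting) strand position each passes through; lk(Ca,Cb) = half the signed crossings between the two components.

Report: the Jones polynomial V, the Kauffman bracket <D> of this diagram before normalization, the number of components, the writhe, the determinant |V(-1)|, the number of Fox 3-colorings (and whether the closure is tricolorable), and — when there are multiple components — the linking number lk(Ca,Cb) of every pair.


V = -t^-3 + t^-2 - t^-1 + 3 - t + t^2 - t^3
<D> = A^-9 - A^-5 + A^-1 - 3A^3 + A^7 - A^11 + A^15 (w = +1)
1 component over 13 crossings, w = +1
27 Fox colorings among 3^13, |V(-1)| = 9: tricolorable
why: |V(-1)| = 9: so tricolorable, since 3 divides 9


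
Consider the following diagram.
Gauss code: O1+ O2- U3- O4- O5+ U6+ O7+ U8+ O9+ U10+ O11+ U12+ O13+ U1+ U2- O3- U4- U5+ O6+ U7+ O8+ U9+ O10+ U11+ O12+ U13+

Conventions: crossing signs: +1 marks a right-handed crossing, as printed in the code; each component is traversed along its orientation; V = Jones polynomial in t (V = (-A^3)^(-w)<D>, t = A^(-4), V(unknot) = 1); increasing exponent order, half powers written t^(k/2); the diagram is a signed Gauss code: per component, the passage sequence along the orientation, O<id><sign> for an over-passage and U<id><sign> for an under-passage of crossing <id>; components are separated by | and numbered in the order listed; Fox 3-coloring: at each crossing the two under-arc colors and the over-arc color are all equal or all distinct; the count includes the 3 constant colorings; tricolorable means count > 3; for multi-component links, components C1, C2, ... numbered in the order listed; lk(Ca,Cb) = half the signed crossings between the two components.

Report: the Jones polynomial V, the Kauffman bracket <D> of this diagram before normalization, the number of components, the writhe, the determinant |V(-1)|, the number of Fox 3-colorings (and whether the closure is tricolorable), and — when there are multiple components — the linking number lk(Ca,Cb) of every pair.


V(t) = t^3 + t^5 - t^6 + t^7 - t^8 + t^9 - t^10
bracket: A^-19 - A^-15 + A^-11 - A^-7 + A^-3 - A - A^9, w = +7
1 component, writhe +7, over 13 crossings
det 7, colorings 3 of 3^13 — not tricolorable
observation: det 7 = |V(-1)|; not divisible by 3, so not tricolorable


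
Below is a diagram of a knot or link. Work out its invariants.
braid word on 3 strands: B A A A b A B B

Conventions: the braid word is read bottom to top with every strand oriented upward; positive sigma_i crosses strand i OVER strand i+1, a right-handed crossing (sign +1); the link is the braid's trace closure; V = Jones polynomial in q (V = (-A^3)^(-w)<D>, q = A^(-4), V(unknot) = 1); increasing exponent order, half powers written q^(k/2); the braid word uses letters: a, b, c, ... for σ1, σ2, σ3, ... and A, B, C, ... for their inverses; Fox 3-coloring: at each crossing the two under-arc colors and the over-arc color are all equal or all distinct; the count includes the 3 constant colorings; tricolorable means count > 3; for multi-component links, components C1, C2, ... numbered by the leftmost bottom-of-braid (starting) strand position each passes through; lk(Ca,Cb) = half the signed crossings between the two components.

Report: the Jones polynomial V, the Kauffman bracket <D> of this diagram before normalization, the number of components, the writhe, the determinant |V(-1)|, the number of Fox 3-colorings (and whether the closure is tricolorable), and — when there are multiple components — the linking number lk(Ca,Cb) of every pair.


V = -q^-9 + 2q^-8 - 3q^-7 + 3q^-6 - 3q^-5 + 3q^-4 - q^-3 + q^-2
<D> = A^-10 - A^-6 + 3A^-2 - 3A^2 + 3A^6 - 3A^10 + 2A^14 - A^18 (w = -6)
1 component over 8 crossings, w = -6
3 Fox colorings among 3^8, |V(-1)| = 17: not tricolorable
why: w = -6 shifts under R1 moves; the (-A^3)^(6) factor cancels that in V


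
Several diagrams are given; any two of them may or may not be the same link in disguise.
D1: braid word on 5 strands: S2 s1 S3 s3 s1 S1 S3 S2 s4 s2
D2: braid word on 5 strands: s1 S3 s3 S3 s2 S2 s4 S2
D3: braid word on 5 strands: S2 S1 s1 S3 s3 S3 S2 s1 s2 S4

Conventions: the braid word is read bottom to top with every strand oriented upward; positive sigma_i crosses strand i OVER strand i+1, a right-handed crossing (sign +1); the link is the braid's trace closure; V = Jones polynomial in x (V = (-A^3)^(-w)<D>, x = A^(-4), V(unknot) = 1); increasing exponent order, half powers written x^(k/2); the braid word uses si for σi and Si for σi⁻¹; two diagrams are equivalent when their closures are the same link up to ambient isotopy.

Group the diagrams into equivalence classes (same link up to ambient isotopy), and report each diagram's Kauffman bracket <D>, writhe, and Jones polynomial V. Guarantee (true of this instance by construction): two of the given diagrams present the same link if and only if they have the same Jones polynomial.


grouping into links: {D1, D2, D3}
V(D1) = 1  (w 0, c 10, <D> = 1)
V(D2) = 1  (w 0, c 8, <D> = 1)
V(D3) = 1  (w -2, c 10, <D> = A^-6)
key observation: all 3 diagrams share one V(x), hence one class


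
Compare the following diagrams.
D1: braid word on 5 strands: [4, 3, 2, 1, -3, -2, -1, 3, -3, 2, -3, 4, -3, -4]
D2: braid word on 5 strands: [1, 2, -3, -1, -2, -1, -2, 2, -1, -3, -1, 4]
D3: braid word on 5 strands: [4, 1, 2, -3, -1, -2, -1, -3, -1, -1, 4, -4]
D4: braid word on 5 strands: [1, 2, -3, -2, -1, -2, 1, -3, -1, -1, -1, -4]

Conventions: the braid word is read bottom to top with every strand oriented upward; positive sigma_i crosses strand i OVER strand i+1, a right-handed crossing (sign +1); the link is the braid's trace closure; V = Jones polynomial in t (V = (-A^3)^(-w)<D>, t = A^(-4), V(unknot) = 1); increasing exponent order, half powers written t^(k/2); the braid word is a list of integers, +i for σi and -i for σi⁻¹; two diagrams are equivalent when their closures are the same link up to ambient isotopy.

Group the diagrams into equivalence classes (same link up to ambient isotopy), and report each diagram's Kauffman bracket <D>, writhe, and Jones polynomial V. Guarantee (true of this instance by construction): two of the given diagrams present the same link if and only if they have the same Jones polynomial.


classes: {D1} | {D2, D3, D4}
V(D1) = t^-2 - t^-1 + 1 - t + t^2  [14 crossings, <D> = A^-8 - A^-4 + 1 - A^4 + A^8, w = 0]
D2 (bracket A^-8 - A^-4 + 2 - A^4 + A^8 - A^12; 12 crossings at w = -4): V = -t^-6 + t^-5 - t^-4 + 2t^-3 - t^-2 + t^-1
V(D3) = -t^-6 + t^-5 - t^-4 + 2t^-3 - t^-2 + t^-1  [12 crossings, <D> = A^-8 - A^-4 + 2 - A^4 + A^8 - A^12, w = -4]
D4 (bracket A^-14 - A^-10 + 2A^-6 - A^-2 + A^2 - A^6; 12 crossings at w = -6): V = -t^-6 + t^-5 - t^-4 + 2t^-3 - t^-2 + t^-1
insight: comparing 4 Jones polynomials yields 2 groups


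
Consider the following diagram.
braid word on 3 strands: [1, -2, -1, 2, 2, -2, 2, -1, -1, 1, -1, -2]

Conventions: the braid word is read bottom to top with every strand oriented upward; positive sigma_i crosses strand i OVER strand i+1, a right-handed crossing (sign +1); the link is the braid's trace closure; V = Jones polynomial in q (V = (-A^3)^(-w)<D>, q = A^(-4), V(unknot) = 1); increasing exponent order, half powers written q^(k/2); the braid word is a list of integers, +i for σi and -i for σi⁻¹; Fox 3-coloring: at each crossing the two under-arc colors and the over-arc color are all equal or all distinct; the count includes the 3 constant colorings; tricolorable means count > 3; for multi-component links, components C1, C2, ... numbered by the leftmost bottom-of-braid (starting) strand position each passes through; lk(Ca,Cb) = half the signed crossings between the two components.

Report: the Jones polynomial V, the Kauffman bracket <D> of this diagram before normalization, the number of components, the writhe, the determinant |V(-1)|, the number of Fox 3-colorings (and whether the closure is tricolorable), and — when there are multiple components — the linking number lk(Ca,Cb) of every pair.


V = -q^-5 + q^-4 - q^-3 + 2q^-2 - q^-1 + 2 - q
<D> = -A^-10 + 2A^-6 - A^-2 + 2A^2 - A^6 + A^10 - A^14 (w = -2)
1 component over 12 crossings, w = -2
9 Fox colorings among 3^12, |V(-1)| = 9: tricolorable
why: w = -2 shifts under R1 moves; the (-A^3)^(2) factor cancels that in V


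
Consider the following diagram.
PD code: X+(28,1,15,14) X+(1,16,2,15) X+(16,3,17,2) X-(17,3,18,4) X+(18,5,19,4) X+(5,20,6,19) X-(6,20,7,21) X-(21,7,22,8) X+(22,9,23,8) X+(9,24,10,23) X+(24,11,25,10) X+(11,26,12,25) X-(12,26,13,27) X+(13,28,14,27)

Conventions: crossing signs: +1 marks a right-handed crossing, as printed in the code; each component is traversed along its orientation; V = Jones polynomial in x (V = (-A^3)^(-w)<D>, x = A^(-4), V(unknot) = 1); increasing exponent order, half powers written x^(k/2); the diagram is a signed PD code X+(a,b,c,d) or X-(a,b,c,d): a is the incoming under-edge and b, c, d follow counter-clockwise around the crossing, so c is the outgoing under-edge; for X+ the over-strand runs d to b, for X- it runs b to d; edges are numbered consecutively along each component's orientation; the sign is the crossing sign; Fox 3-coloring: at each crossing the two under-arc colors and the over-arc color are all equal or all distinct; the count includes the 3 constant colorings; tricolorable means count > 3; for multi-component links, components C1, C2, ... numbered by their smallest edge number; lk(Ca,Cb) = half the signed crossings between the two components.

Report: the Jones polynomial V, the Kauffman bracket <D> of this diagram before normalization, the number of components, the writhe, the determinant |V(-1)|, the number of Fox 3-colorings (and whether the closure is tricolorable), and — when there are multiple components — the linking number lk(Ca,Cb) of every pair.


Jones polynomial: V(x) = -x^(5/2) - x^(9/2) + x^(11/2) - x^(13/2) + x^(15/2) - x^(17/2)
<D> = -A^-16 + A^-12 - A^-8 + A^-4 - 1 - A^8; writhe +6
components 2, writhe +6 (14 crossings)
linking number lk(C1,C2) = +3
3-colorings: 9 of 3^14, det 6 — tricolorable
note: w = +6 shifts under R1 moves; the (-A^3)^(-6) factor cancels that in V


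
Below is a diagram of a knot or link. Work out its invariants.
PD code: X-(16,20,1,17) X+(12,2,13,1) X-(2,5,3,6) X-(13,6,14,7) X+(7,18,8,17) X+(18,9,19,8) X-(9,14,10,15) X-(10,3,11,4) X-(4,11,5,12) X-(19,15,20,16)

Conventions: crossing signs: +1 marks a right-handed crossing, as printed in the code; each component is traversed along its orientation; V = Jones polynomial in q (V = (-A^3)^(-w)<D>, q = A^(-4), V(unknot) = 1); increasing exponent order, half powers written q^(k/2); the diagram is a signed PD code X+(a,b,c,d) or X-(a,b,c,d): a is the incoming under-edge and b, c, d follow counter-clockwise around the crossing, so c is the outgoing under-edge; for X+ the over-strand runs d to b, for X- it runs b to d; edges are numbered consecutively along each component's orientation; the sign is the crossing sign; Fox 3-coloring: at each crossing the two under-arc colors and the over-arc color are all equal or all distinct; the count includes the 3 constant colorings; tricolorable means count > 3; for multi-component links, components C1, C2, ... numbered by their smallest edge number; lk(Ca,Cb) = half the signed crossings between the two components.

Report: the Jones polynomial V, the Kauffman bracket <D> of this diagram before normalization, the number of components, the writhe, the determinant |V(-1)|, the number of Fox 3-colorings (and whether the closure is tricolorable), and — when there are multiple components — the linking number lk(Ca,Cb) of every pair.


V(q) = q^(-15/2) - q^(-13/2) + q^(-11/2) - q^(-9/2) + q^(-7/2) - 2q^(-5/2) - q^(-1/2)
bracket: -A^-10 - 2A^-2 + A^2 - A^6 + A^10 - A^14 + A^18, w = -4
2 components, writhe -4, over 10 crossings
lk(C1,C2) = 0
det 8, colorings 3 of 3^10 — not tricolorable
observation: all 2 components of this link are unlinked algebraically


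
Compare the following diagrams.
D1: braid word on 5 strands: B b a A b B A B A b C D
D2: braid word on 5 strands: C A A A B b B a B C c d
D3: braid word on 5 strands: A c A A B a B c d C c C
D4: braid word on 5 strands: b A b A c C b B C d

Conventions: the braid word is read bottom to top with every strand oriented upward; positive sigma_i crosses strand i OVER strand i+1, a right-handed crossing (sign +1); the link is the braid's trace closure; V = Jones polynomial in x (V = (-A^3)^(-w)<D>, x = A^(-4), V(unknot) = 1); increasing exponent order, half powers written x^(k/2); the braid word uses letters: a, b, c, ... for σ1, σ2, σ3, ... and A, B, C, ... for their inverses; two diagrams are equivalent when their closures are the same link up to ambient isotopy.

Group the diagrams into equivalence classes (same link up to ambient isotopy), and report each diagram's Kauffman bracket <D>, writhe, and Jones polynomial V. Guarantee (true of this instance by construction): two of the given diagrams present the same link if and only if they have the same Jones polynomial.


classes: {D1} | {D2, D3} | {D4}
V(D1) = 1  [12 crossings, <D> = A^-12, w = -4]
V(D2) = -x^-6 + x^-5 - x^-4 + 2x^-3 - x^-2 + x^-1  (w -4, c 12, <D> = A^-8 - A^-4 + 2 - A^4 + A^8 - A^12)
V(D3) = -x^-6 + x^-5 - x^-4 + 2x^-3 - x^-2 + x^-1  [12 crossings, <D> = A^-2 - A^2 + 2A^6 - A^10 + A^14 - A^18, w = -2]
D4 (bracket A^-8 - A^-4 + 1 - A^4 + A^8; 10 crossings at w = 0): V = x^-2 - x^-1 + 1 - x + x^2
insight: V(x) takes 3 values over 4 diagrams, fixing the grouping


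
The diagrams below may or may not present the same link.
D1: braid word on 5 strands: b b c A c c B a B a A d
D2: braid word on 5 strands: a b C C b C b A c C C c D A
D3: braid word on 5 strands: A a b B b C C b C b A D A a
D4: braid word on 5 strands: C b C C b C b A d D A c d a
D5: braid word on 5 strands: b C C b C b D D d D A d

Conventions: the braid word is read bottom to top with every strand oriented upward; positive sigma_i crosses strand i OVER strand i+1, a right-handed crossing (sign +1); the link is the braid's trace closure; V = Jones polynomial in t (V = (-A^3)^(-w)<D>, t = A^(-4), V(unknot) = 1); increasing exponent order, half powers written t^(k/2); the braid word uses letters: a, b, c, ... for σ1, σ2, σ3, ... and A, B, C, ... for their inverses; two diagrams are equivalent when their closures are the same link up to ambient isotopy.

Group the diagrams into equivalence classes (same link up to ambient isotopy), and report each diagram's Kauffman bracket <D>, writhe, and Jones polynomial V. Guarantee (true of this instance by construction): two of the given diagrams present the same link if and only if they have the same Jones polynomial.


equivalence classes: {D1} | {D2, D3, D4, D5}
D1 (bracket -A^-4 + 1 + A^8; 12 crossings at w = +4): V = t + t^3 - t^4
V(D2) = -t^-3 + 2t^-2 - 2t^-1 + 3 - 2t + 2t^2 - t^3  (w -2, c 14, <D> = -A^-18 + 2A^-14 - 2A^-10 + 3A^-6 - 2A^-2 + 2A^2 - A^6)
V(D3) = -t^-3 + 2t^-2 - 2t^-1 + 3 - 2t + 2t^2 - t^3  (w -2, c 14, <D> = -A^-18 + 2A^-14 - 2A^-10 + 3A^-6 - 2A^-2 + 2A^2 - A^6)
V(D4) = -t^-3 + 2t^-2 - 2t^-1 + 3 - 2t + 2t^2 - t^3  [14 crossings, <D> = -A^-12 + 2A^-8 - 2A^-4 + 3 - 2A^4 + 2A^8 - A^12, w = 0]
V(D5) = -t^-3 + 2t^-2 - 2t^-1 + 3 - 2t + 2t^2 - t^3  (w -2, c 12, <D> = -A^-18 + 2A^-14 - 2A^-10 + 3A^-6 - 2A^-2 + 2A^2 - A^6)
key observation: 2 values of V(t) split the 5 diagrams


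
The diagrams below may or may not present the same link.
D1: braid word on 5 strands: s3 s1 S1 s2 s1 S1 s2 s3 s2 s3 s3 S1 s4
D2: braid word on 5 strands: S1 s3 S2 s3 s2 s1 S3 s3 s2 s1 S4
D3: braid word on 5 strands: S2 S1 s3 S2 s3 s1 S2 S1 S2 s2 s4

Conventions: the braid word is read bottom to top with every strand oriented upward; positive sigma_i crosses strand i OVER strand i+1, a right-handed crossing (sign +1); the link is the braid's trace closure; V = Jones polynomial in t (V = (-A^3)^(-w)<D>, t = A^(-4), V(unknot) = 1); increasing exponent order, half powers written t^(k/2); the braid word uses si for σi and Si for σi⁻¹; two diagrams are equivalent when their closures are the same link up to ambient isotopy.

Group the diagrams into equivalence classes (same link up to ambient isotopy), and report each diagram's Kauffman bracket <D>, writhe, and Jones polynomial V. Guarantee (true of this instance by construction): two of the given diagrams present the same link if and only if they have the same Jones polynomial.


equivalence classes: {D1} | {D2} | {D3}
D1 (bracket A^-13 - A^-9 + A^-5 - A^-1 + A^3 + A^11; 13 crossings at w = +7): V = -t^(5/2) - t^(9/2) + t^(11/2) - t^(13/2) + t^(15/2) - t^(17/2)
V(D2) = -t^(1/2) + t^(3/2) - t^(5/2) - t^(9/2)  [11 crossings, <D> = A^-9 + A^-1 - A^3 + A^7, w = +3]
D3 (bracket A^-9 - A^-5 + 2A^-1 - 2A^3 + 2A^7 - A^11 + A^15; 11 crossings at w = -1): V = -t^(-9/2) + t^(-7/2) - 2t^(-5/2) + 2t^(-3/2) - 2t^(-1/2) + t^(1/2) - t^(3/2)
key observation: 3 values of V(t) split the 3 diagrams


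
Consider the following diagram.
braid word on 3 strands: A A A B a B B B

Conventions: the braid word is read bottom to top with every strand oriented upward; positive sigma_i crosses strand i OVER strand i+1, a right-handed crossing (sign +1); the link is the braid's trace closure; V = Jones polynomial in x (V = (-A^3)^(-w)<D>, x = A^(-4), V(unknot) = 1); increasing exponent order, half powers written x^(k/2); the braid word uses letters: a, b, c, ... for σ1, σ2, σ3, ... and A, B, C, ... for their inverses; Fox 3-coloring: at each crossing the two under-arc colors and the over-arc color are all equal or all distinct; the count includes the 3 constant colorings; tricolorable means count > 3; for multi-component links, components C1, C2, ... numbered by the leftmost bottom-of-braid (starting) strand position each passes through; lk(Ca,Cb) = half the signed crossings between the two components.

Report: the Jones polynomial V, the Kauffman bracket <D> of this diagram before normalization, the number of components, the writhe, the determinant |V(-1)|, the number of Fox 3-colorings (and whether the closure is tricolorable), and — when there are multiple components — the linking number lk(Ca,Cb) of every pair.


Jones polynomial: V(x) = -x^-9 + 2x^-8 - 3x^-7 + 3x^-6 - 3x^-5 + 3x^-4 - x^-3 + x^-2
<D> = A^-10 - A^-6 + 3A^-2 - 3A^2 + 3A^6 - 3A^10 + 2A^14 - A^18; writhe -6
components 1, writhe -6 (8 crossings)
3-colorings: 3 of 3^8, det 17 — not tricolorable
note: the span of V is 7, forcing >= 7 crossings in any diagram


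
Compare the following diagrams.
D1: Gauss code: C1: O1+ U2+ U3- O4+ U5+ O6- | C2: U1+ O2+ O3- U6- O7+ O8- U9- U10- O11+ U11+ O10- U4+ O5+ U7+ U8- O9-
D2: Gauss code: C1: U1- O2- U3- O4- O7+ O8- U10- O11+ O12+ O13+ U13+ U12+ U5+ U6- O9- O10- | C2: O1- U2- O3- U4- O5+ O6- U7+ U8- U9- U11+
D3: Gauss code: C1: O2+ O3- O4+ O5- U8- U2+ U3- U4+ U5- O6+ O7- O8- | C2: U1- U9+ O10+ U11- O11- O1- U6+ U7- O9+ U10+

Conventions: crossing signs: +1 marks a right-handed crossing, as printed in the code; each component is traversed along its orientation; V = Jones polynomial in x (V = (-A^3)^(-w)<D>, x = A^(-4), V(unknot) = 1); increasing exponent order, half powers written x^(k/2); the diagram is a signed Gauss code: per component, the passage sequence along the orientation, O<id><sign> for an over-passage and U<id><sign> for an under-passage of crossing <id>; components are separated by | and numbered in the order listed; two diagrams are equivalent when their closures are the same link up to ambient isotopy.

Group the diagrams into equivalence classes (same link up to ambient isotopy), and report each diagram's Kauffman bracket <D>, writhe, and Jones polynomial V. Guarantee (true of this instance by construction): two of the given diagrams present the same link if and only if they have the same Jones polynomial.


classes: {D1} | {D2} | {D3}
V(D1) = -x^(1/2) - x^(5/2)  [11 crossings, <D> = A^-7 + A, w = +1]
V(D2) = -x^(-11/2) + x^(-9/2) - x^(-7/2) - x^(-3/2)  (w -3, c 13, <D> = A^-3 + A^5 - A^9 + A^13)
V(D3) = -x^(-1/2) - x^(1/2)  [11 crossings, <D> = A^-5 + A^-1, w = -1]
note: V(x) takes 3 values over 3 diagrams, fixing the grouping


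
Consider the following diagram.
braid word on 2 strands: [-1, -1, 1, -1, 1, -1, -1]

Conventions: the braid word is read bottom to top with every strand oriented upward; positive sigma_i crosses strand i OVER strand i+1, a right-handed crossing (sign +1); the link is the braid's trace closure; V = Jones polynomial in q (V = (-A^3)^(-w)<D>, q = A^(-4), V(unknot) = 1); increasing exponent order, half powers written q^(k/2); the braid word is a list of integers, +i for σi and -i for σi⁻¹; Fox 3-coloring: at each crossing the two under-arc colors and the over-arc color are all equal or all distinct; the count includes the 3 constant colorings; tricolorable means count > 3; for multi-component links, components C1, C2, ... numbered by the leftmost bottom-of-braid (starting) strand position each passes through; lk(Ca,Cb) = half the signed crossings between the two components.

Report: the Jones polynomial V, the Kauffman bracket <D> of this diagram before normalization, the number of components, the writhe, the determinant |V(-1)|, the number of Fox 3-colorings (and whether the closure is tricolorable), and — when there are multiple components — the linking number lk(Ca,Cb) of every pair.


V(q) = -q^-4 + q^-3 + q^-1
bracket: -A^-5 - A^3 + A^7, w = -3
1 component, writhe -3, over 7 crossings
det 3, colorings 9 of 3^7 — tricolorable
observation: V spans 3 powers of q: at least 3 crossings in any diagram


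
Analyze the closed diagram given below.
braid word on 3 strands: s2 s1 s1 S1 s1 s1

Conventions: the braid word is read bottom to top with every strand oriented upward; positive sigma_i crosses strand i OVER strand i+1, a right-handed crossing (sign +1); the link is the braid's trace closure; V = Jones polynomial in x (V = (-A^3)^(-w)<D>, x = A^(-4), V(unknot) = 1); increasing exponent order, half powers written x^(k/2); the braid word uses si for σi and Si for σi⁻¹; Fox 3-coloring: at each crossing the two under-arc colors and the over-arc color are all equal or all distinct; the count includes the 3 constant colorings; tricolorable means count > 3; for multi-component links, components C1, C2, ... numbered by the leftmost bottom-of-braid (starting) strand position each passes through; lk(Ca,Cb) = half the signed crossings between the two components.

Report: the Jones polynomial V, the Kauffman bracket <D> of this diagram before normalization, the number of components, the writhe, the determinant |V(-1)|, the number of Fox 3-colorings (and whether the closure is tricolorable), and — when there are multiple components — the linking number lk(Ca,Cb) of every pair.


Jones polynomial: V(x) = x + x^3 - x^4
<D> = -A^-4 + 1 + A^8; writhe +4
components 1, writhe +4 (6 crossings)
3-colorings: 9 of 3^6, det 3 — tricolorable
note: free reduction leaves σ2 σ1 σ1 σ1 of the original 6 letters


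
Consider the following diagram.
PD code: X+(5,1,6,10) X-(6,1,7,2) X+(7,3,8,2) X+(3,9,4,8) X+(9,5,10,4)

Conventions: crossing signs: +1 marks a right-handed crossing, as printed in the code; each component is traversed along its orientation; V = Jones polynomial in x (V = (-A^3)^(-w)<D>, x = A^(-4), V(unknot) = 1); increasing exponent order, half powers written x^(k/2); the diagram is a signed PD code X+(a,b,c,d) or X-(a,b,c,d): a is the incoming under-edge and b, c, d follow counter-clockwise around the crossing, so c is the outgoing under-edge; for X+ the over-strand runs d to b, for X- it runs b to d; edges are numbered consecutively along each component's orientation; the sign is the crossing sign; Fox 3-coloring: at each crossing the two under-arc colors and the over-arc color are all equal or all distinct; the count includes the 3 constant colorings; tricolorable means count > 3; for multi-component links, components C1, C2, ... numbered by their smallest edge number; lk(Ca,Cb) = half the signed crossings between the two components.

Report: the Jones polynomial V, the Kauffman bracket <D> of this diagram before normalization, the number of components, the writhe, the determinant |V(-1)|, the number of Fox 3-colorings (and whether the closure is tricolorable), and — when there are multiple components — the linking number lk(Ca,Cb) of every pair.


V = x + x^3 - x^4
<D> = A^-7 - A^-3 - A^5 (w = +3)
1 component over 5 crossings, w = +3
9 Fox colorings among 3^5, |V(-1)| = 3: tricolorable
why: w = +3 (over 5 crossings) is diagram-only; (-A^3)^(-3) removes it from V


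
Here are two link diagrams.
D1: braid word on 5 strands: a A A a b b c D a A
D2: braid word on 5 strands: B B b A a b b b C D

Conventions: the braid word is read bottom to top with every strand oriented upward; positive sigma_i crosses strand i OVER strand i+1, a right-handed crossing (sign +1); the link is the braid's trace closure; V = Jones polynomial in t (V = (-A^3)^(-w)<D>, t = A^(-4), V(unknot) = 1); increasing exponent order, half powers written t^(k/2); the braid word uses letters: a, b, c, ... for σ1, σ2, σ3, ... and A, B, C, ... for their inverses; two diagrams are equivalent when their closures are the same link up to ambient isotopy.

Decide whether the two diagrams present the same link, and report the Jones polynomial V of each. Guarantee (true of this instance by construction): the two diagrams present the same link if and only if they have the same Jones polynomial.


equivalent: yes
V(D1) = 1 + t + t^2 + t^3  (w +2, c 10, <D> = A^-6 + A^-2 + A^2 + A^6)
V(D2) = 1 + t + t^2 + t^3  (w 0, c 10, <D> = A^-12 + A^-8 + A^-4 + 1)
why: Markov moves rewrite D1 (10 crossings) into D2 (10)


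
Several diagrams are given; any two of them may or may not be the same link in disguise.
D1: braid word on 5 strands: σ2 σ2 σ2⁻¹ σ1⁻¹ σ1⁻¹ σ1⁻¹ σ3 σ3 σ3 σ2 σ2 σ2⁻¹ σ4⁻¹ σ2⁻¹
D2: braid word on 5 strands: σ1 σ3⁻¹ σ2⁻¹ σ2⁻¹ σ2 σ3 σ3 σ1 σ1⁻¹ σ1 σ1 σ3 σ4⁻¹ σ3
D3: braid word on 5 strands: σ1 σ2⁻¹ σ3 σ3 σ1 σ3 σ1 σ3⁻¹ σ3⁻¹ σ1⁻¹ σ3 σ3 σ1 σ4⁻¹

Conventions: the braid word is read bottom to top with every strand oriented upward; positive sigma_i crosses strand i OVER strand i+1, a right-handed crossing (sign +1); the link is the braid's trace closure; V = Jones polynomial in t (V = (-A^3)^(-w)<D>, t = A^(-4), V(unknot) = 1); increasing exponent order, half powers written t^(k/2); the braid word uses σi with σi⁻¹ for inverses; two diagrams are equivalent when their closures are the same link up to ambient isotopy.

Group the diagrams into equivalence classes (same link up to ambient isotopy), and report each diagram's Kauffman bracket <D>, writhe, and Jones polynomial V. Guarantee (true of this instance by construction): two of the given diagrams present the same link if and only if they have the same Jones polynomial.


grouping into links: {D1} | {D2, D3}
V(D1) = -t^-3 + t^-2 - t^-1 + 3 - t + t^2 - t^3  (w 0, c 14, <D> = -A^-12 + A^-8 - A^-4 + 3 - A^4 + A^8 - A^12)
D2 (bracket A^-20 - 2A^-16 + A^-12 - 2A^-8 + 2A^-4 + A^4; 14 crossings at w = +4): V = t^2 + 2t^4 - 2t^5 + t^6 - 2t^7 + t^8
D3 (bracket A^-20 - 2A^-16 + A^-12 - 2A^-8 + 2A^-4 + A^4; 14 crossings at w = +4): V = t^2 + 2t^4 - 2t^5 + t^6 - 2t^7 + t^8
why: V(t) takes 2 values over 3 diagrams, fixing the grouping


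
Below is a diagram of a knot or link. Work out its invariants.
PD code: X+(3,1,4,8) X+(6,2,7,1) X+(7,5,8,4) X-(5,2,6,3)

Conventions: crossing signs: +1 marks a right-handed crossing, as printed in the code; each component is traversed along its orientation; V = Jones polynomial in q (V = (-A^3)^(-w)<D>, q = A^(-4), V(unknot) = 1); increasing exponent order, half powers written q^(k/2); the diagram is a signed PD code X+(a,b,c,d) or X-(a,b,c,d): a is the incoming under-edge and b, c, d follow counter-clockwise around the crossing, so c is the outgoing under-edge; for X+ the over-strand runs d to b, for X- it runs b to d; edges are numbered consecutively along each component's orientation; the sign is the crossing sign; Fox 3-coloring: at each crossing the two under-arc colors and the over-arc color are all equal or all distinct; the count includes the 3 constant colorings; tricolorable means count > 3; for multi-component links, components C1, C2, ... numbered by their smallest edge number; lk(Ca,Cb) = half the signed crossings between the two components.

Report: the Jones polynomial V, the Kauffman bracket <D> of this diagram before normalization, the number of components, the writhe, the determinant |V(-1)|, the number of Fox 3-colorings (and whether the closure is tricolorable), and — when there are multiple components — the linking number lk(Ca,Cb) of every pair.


V = 1
<D> = A^6 (w = +2)
1 component over 4 crossings, w = +2
3 Fox colorings among 3^4, |V(-1)| = 1: not tricolorable
why: w = +2 (over 4 crossings) is diagram-only; (-A^3)^(-2) removes it from V


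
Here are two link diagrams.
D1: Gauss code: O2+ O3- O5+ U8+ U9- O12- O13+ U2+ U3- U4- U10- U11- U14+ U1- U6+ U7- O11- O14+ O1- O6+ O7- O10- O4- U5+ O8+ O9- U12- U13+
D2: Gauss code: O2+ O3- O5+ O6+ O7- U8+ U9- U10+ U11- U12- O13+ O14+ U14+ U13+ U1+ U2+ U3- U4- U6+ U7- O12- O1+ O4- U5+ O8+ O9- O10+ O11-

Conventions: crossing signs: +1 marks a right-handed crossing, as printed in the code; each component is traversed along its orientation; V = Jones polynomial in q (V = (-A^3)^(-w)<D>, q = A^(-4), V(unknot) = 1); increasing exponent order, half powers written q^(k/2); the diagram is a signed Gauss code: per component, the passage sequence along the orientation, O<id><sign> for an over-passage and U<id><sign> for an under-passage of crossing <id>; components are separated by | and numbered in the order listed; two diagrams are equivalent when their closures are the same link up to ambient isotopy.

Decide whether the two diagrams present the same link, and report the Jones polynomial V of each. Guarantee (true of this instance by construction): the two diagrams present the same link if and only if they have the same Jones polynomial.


same link: yes
V(D1) = 1  [14 crossings, <D> = A^-6, w = -2]
D2 (bracket A^6; 14 crossings at w = +2): V = 1
note: from 14 to 14 crossings by R-moves: one link, two diagrams
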